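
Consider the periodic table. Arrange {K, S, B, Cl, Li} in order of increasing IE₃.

Consider each +2 ion: K²⁺ is already 1 electron into the core; S²⁺ still has 4 valence electrons; B²⁺ still has 1 valence electron; Cl²⁺ still has 5 valence electrons; Li²⁺ is already 1 electron into the core.
Core electrons are held far more tightly than valence electrons, so K and Li top the IE_3 order.
Valence configurations: S²⁺ [Ne]3s²3p², B²⁺ [He]2s¹, Cl²⁺ [Ne]3s²3p³.
Tabulated IE_3 (kJ/mol): K 4420, S 3357, B 3660, Cl 3822, Li 11815.
Overall IE_3 order: S < B < Cl < K < Li.

S < B < Cl < K < Li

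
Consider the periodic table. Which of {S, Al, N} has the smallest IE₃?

IE_3 is the cost of taking one more electron from the +2 cation: S²⁺ still has 4 valence electrons; Al²⁺ still has 1 valence electron; N²⁺ still has 3 valence electrons.
All are still removing valence electrons, so compare the +2 ions as you would atoms: IE_3 generally rises across a period (higher Z_eff) and falls down a group (larger shell), subject to the usual subshell exceptions.
Valence configurations: S²⁺ [Ne]3s²3p², Al²⁺ [Ne]3s¹, N²⁺ [He]2s²2p¹.
Approximate IE_3 values (kJ/mol): S 3357, Al 2745, N 4578.
So the third ionization energies run Al < S < N.

Al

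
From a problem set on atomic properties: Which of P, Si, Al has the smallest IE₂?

Si

After 1 electron has been removed, what remains? P⁺ still has 4 valence electrons; Si⁺ still has 3 valence electrons; Al⁺ still has 2 valence electrons.
All are still removing valence electrons, so compare the +1 ions as you would atoms: IE_2 generally rises across a period (higher Z_eff) and falls down a group (larger shell), subject to the usual subshell exceptions.
Valence configurations: P⁺ [Ne]3s²3p², Si⁺ [Ne]3s²3p¹, Al⁺ [Ne]3s².
Si⁺ loses a lone 3p electron whereas Al⁺ must break into a filled 3s² pair, so IE_2(Al) > IE_2(Si) even though Si has the higher nuclear charge.
The numbers (kJ/mol): P 1907, Si 1577, Al 1817.
Hence IE_2: Si < Al < P.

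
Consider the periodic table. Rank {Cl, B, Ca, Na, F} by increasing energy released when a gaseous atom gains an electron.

Ca < B < Na < F < Cl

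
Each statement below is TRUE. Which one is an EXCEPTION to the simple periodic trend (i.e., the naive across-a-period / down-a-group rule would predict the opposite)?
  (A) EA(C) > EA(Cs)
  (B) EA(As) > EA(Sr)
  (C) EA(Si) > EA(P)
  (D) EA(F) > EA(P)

The general trend: electron affinity increases across a period and decreases down a group.
(A) C (period 2, group 14) vs Cs (period 6, group 1): the stated order agrees with the simple trend.
(B) As (period 4, group 15) vs Sr (period 5, group 2): the stated order agrees with the simple trend.
(C) Si (period 3, group 14) vs P (period 3, group 15): the stated order contradicts the simple trend.
(D) F (period 2, group 17) vs P (period 3, group 15): the stated order agrees with the simple trend.
The exception is (C): adding an electron to P's half-filled 3p³ is unfavourable, so Si (3p²) has the more exothermic EA.

(C)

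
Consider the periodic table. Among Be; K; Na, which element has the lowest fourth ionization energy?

K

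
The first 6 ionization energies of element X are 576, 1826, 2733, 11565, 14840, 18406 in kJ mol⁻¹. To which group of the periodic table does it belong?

Look for the largest jump between consecutive ionization energies: IE4/IE3 ≈ 4.2, far larger than any earlier ratio.
That jump marks the point where a core electron is being removed. So the atom has 3 valence electrons.
A main-group element with 3 valence electrons is in group 13.

Group 13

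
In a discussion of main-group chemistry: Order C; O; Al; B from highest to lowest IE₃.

O, C, B, Al

The third ionization energy removes an electron from the +2 ion. For each element: C²⁺ still has 2 valence electrons; O²⁺ still has 4 valence electrons; Al²⁺ still has 1 valence electron; B²⁺ still has 1 valence electron.
All are still removing valence electrons, so compare the +2 ions as you would atoms: IE_3 generally rises across a period (higher Z_eff) and falls down a group (larger shell), subject to the usual subshell exceptions.
Valence configurations: C²⁺ [He]2s², O²⁺ [He]2s²2p², Al²⁺ [Ne]3s¹, B²⁺ [He]2s¹.
Tabulated IE_3 (kJ/mol): C 4620, O 5300, Al 2745, B 3660.
Hence IE_3: Al < B < C < O.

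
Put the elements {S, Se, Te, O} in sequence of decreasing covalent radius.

Te > Se > S > O

O is in period 2, group 16; S is in period 3, group 16; Se is in period 4, group 16; Te is in period 5, group 16.
Across a period the added protons contract the valence shell; down a group each new principal shell makes the atom larger.
All are in group 16, so atomic radius increases down the group.
So from largest to smallest: Te > Se > S > O.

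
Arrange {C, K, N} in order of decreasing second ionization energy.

After 1 electron has been removed, what remains? C⁺ still has 3 valence electrons; K⁺ is the bare [Ar] core; N⁺ still has 4 valence electrons.
Breaking into a closed-shell core is much more expensive than removing a leftover valence electron — K has the largest IE_2 here.
Valence configurations: C⁺ [He]2s²2p¹, N⁺ [He]2s²2p².
Approximate IE_2 values (kJ/mol): C 2353, K 3052, N 2856.
Putting it together, IE_2: C < N < K.

K, N, C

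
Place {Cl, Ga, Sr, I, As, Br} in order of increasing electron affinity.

Sr < Ga < As < I < Br < Cl

Cl is in period 3, group 17; Ga is in period 4, group 13; As is in period 4, group 15; Br is in period 4, group 17; Sr is in period 5, group 2; I is in period 5, group 17.
EA tends to increase across a period and decrease down a group, though the pattern is less regular than for IE or radius.
These span different periods and groups, so the two trends combine.
Ga > Sr: relative to Sr, both the across-period and down-group shifts push Ga's electron affinity up.
As > Ga: As lies to the right of Ga in period 4, so the across-period effect alone puts As higher.
I > As: period and group pull opposite ways; the across-period shift dominates (295 vs 78 kJ/mol).
Br > I: they share group 17; the group trend gives Br the larger value.
Cl > Br: Cl sits above Br in group 17, so the down-group effect alone puts Cl higher.
For reference (kJ/mol): Cl 349, Ga 29, As 78, Br 325, Sr 5, I 295.
So from lowest to highest: Sr < Ga < As < I < Br < Cl.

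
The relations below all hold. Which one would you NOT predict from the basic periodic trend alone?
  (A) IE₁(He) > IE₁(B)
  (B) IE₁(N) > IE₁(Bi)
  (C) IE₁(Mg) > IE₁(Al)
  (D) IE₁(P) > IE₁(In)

(C)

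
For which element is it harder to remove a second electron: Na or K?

After 1 electron has been removed, what remains? Na⁺ is the bare [Ne] core; K⁺ is the bare [Ar] core.
All of these are removing an electron from a noble-gas core or deeper; the smaller core (lower principal quantum number) is held far more tightly, and within a period the higher nuclear charge binds the same core more tightly.
The numbers (kJ/mol): Na 4562, K 3052.
Hence IE_2: K < Na.

Na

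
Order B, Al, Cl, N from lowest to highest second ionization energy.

The second ionization energy removes an electron from the +1 ion. For each element: B⁺ still has 2 valence electrons; Al⁺ still has 2 valence electrons; Cl⁺ still has 6 valence electrons; N⁺ still has 4 valence electrons.
All are still removing valence electrons, so compare the +1 ions as you would atoms: IE_2 generally rises across a period (higher Z_eff) and falls down a group (larger shell), subject to the usual subshell exceptions.
Valence configurations: B⁺ [He]2s², Al⁺ [Ne]3s², Cl⁺ [Ne]3s²3p⁴, N⁺ [He]2s²2p².
The numbers (kJ/mol): B 2427, Al 1817, Cl 2298, N 2856.
Hence IE_2: Al < Cl < B < N.

Al < Cl < B < N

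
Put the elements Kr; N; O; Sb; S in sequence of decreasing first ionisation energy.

N is in period 2, group 15; O is in period 2, group 16; S is in period 3, group 16; Kr is in period 4, group 18; Sb is in period 5, group 15.
Removing the outermost electron gets harder across a period and easier down a group.
Neither a single period nor a single group — weigh both effects.
S > Sb: relative to Sb, both the across-period and down-group shifts push S's first ionization energy up.
O > S: they share group 16; the group trend gives O the larger value.
Kr > O: the two effects oppose for this pair; the across-period effect wins (1351 vs 1314 kJ/mol).
N > Kr: period and group pull opposite ways; the down-group shift dominates (1402 vs 1351 kJ/mol).
Note the exception: N has a higher first ionization energy than O, contrary to the simple trend — pairing an electron in O's 2p⁴ costs repulsion energy, so O ionizes more easily than half-filled N (2p³).
Approximate values (kJ/mol): N 1402, O 1314, S 1000, Kr 1351, Sb 831.
So from highest to lowest: N > Kr > O > S > Sb.

N, Kr, O, S, Sb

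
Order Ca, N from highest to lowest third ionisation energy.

Ca > N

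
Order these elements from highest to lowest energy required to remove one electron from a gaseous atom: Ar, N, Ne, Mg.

Ne > Ar > N > Mg

N is in period 2, group 15; Ne is in period 2, group 18; Mg is in period 3, group 2; Ar is in period 3, group 18.
Removing the outermost electron gets harder across a period and easier down a group.
These span different periods and groups, so the two trends combine.
N > Mg: both effects reinforce here, so N is clearly the higher of the two.
Ar > N: the two effects oppose for this pair; the across-period effect wins (1521 vs 1402 kJ/mol).
Ne > Ar: they share group 18; the group trend gives Ne the larger value.
For reference (kJ/mol): N 1402, Ne 2081, Mg 738, Ar 1521.
So from highest to lowest: Ne > Ar > N > Mg.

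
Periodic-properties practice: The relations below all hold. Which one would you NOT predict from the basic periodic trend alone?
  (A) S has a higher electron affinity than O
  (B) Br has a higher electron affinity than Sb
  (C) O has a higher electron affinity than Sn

(A)

The general trend: electron affinity increases across a period and decreases down a group.
(A) S (period 3, group 16) vs O (period 2, group 16): the stated order contradicts the simple trend.
(B) Br (period 4, group 17) vs Sb (period 5, group 15): the stated order agrees with the simple trend.
(C) O (period 2, group 16) vs Sn (period 5, group 14): the stated order agrees with the simple trend.
The exception is (A): the compact 2p subshell of O repels the added electron more than S's larger 3p does.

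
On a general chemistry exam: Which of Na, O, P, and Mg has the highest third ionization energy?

IE_3 is the cost of taking one more electron from the +2 cation: Na²⁺ is already 1 electron into the core; O²⁺ still has 4 valence electrons; P²⁺ still has 3 valence electrons; Mg²⁺ is the bare [Ne] core.
Core electrons are held far more tightly than valence electrons, so Na and Mg top the IE_3 order.
Valence configurations: O²⁺ [He]2s²2p², P²⁺ [Ne]3s²3p¹.
Tabulated IE_3 (kJ/mol): Na 6910, O 5300, P 2914, Mg 7733.
So the third ionization energies run P < O < Na < Mg.

Mg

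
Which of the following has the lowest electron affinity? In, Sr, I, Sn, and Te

Sr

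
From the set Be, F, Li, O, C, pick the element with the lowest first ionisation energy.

Li

Li is in period 2, group 1; Be is in period 2, group 2; C is in period 2, group 14; O is in period 2, group 16; F is in period 2, group 17.
Across a period the outer electron is held more tightly (higher IE₁); down a group it sits in a higher shell, more shielded, and comes off more easily.
All lie in period 2, so first ionization energy increases left to right.
The lowest first ionisation energy among these belongs to Li.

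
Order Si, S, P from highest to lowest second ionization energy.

S, P, Si

After 1 electron has been removed, what remains? Si⁺ still has 3 valence electrons; S⁺ still has 5 valence electrons; P⁺ still has 4 valence electrons.
All are still removing valence electrons, so compare the +1 ions as you would atoms: IE_2 generally rises across a period (higher Z_eff) and falls down a group (larger shell), subject to the usual subshell exceptions.
Valence configurations: Si⁺ [Ne]3s²3p¹, S⁺ [Ne]3s²3p³, P⁺ [Ne]3s²3p².
Tabulated IE_2 (kJ/mol): Si 1577, S 2252, P 1907.
Hence IE_2: Si < P < S.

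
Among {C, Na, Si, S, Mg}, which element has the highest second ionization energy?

After 1 electron has been removed, what remains? C⁺ still has 3 valence electrons; Na⁺ is the bare [Ne] core; Si⁺ still has 3 valence electrons; S⁺ still has 5 valence electrons; Mg⁺ still has 1 valence electron.
Core electrons are held far more tightly than valence electrons, so Na tops the IE_2 order.
Valence configurations: C⁺ [He]2s²2p¹, Si⁺ [Ne]3s²3p¹, S⁺ [Ne]3s²3p³, Mg⁺ [Ne]3s¹.
Tabulated IE_2 (kJ/mol): C 2353, Na 4562, Si 1577, S 2252, Mg 1451.
So the second ionization energies run Mg < Si < S < C < Na.

Na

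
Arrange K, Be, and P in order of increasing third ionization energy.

P, K, Be

Consider each +2 ion: K²⁺ is already 1 electron into the core; Be²⁺ is the bare [He] core; P²⁺ still has 3 valence electrons.
Pulling an electron out of a noble-gas core costs far more than removing a remaining valence electron, so K and Be sit at the high end of IE_3.
Approximate IE_3 values (kJ/mol): K 4420, Be 14849, P 2914.
Overall IE_3 order: P < K < Be.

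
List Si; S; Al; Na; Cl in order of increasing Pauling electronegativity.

Na < Al < Si < S < Cl

Na is in period 3, group 1; Al is in period 3, group 13; Si is in period 3, group 14; S is in period 3, group 16; Cl is in period 3, group 17.
Electronegativity increases across a period and decreases down a group, tracking effective nuclear charge and atomic size.
All lie in period 3, so electronegativity increases left to right.
So from lowest to highest: Na < Al < Si < S < Cl.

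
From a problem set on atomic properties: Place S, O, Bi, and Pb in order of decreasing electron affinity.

O is in period 2, group 16; S is in period 3, group 16; Pb is in period 6, group 14; Bi is in period 6, group 15.
Atoms with high Z_eff and room in the valence shell (especially the halogens) have the most exothermic electron affinities.
These span different periods and groups, so the two trends combine.
Bi > Pb: both are in period 6; the period trend gives Bi the larger value.
O > Bi: both effects reinforce here, so O is clearly the higher of the two.
S > O: this pair runs against the simple trend — see the exception note.
Note the exception: S has a higher electron affinity than O, contrary to the simple trend — the compact 2p subshell of O repels the added electron more than S's larger 3p does.
For reference (kJ/mol): O 141, S 200, Pb 35, Bi 91.
So from highest to lowest: S > O > Bi > Pb.

S > O > Bi > Pb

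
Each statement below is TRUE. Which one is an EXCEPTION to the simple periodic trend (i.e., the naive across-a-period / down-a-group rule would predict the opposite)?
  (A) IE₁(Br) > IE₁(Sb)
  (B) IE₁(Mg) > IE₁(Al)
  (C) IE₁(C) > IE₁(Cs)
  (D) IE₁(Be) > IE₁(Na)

The general trend: IE₁ increases across a period and decreases down a group.
(A) Br (period 4, group 17) vs Sb (period 5, group 15): the stated order agrees with the simple trend.
(B) Mg (period 3, group 2) vs Al (period 3, group 13): the stated order contradicts the simple trend.
(C) C (period 2, group 14) vs Cs (period 6, group 1): the stated order agrees with the simple trend.
(D) Be (period 2, group 2) vs Na (period 3, group 1): the stated order agrees with the simple trend.
The exception is (B): Al's single 3p electron is easier to remove than one from Mg's filled 3s².

(B)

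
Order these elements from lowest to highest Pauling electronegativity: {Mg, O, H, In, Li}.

Li < Mg < In < H < O

H is in period 1, group 1; Li is in period 2, group 1; O is in period 2, group 16; Mg is in period 3, group 2; In is in period 5, group 13.
Smaller atoms with higher effective nuclear charge are more electronegative.
These span different periods and groups, so the two trends combine.
Mg > Li: the two effects oppose for this pair; the across-period effect wins (1.31 vs 0.98).
In > Mg: period and group pull opposite ways; the across-period shift dominates (1.78 vs 1.31).
H > In: the two effects oppose for this pair; the down-group effect wins (2.20 vs 1.78).
O > H: the two effects oppose for this pair; the across-period effect wins (3.44 vs 2.20).
Approximate values (Pauling): H 2.20, Li 0.98, O 3.44, Mg 1.31, In 1.78.
So from lowest to highest: Li < Mg < In < H < O.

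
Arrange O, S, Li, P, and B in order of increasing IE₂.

P, S, B, O, Li

After 1 electron has been removed, what remains? O⁺ still has 5 valence electrons; S⁺ still has 5 valence electrons; Li⁺ is the bare [He] core; P⁺ still has 4 valence electrons; B⁺ still has 2 valence electrons.
Pulling an electron out of a noble-gas core costs far more than removing a remaining valence electron, so Li sits at the high end of IE_2.
Valence configurations: O⁺ [He]2s²2p³, S⁺ [Ne]3s²3p³, P⁺ [Ne]3s²3p², B⁺ [He]2s².
Tabulated IE_2 (kJ/mol): O 3388, S 2252, Li 7298, P 1907, B 2427.
Overall IE_2 order: P < S < B < O < Li.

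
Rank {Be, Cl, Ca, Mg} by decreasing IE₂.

The second ionization energy removes an electron from the +1 ion. For each element: Be⁺ still has 1 valence electron; Cl⁺ still has 6 valence electrons; Ca⁺ still has 1 valence electron; Mg⁺ still has 1 valence electron.
All are still removing valence electrons, so compare the +1 ions as you would atoms: IE_2 generally rises across a period (higher Z_eff) and falls down a group (larger shell), subject to the usual subshell exceptions.
Valence configurations: Be⁺ [He]2s¹, Cl⁺ [Ne]3s²3p⁴, Ca⁺ [Ar]4s¹, Mg⁺ [Ne]3s¹.
Approximate IE_2 values (kJ/mol): Be 1757, Cl 2298, Ca 1145, Mg 1451.
Overall IE_2 order: Ca < Mg < Be < Cl.

Cl, Be, Mg, Ca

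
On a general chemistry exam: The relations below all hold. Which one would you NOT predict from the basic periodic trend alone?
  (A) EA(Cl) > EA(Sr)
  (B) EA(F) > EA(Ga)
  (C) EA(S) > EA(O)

(C)

The general trend: electron affinity increases across a period and decreases down a group.
(A) Cl (period 3, group 17) vs Sr (period 5, group 2): the stated order agrees with the simple trend.
(B) F (period 2, group 17) vs Ga (period 4, group 13): the stated order agrees with the simple trend.
(C) S (period 3, group 16) vs O (period 2, group 16): the stated order contradicts the simple trend.
The exception is (C): the compact 2p subshell of O repels the added electron more than S's larger 3p does.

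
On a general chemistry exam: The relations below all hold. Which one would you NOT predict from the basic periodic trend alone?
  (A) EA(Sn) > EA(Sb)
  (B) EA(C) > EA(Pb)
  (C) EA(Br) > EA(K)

(A)

The general trend: electron affinity increases across a period and decreases down a group.
(A) Sn (period 5, group 14) vs Sb (period 5, group 15): the stated order contradicts the simple trend.
(B) C (period 2, group 14) vs Pb (period 6, group 14): the stated order agrees with the simple trend.
(C) Br (period 4, group 17) vs K (period 4, group 1): the stated order agrees with the simple trend.
The exception is (A): adding an electron to Sb's half-filled 5p³ is unfavourable, so Sn has the more exothermic EA.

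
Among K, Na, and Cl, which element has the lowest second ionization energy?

After 1 electron has been removed, what remains? K⁺ is the bare [Ar] core; Na⁺ is the bare [Ne] core; Cl⁺ still has 6 valence electrons.
Breaking into a closed-shell core is much more expensive than removing a leftover valence electron — K and Na have the largest IE_2 here.
Tabulated IE_2 (kJ/mol): K 3052, Na 4562, Cl 2298.
Overall IE_2 order: Cl < K < Na.

Cl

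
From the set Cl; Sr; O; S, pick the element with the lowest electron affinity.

Sr

O is in period 2, group 16; S is in period 3, group 16; Cl is in period 3, group 17; Sr is in period 5, group 2.
EA tends to increase across a period and decrease down a group, though the pattern is less regular than for IE or radius.
These span different periods and groups, so the two trends combine.
O > Sr: relative to Sr, both the across-period and down-group shifts push O's electron affinity up.
S > O: this pair runs against the simple trend — see the exception note.
Cl > S: both are in period 3; the period trend gives Cl the larger value.
Note the exception: S has a higher electron affinity than O, contrary to the simple trend — the compact 2p subshell of O repels the added electron more than S's larger 3p does.
Approximate values (kJ/mol): O 141, S 200, Cl 349, Sr 5.
The lowest electron affinity among these belongs to Sr.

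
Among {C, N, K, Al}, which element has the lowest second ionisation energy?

Al

Consider each +1 ion: C⁺ still has 3 valence electrons; N⁺ still has 4 valence electrons; K⁺ is the bare [Ar] core; Al⁺ still has 2 valence electrons.
Breaking into a closed-shell core is much more expensive than removing a leftover valence electron — K has the largest IE_2 here.
Valence configurations: C⁺ [He]2s²2p¹, N⁺ [He]2s²2p², Al⁺ [Ne]3s².
Approximate IE_2 values (kJ/mol): C 2353, N 2856, K 3052, Al 1817.
So the second ionization energies run Al < C < N < K.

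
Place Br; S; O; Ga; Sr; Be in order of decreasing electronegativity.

O > Br > S > Ga > Be > Sr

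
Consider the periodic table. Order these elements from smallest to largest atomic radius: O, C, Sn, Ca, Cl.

Across a period the added protons contract the valence shell; down a group each new principal shell makes the atom larger.
These span different periods and groups, so the two trends combine.
C > O: C lies to the left of O in period 2, so the across-period effect alone puts C larger.
Cl > C: the two effects oppose for this pair; the down-group effect wins (99 vs 75 pm).
Sn > Cl: relative to Cl, both the across-period and down-group shifts push Sn's atomic radius up.
Ca > Sn: the two effects oppose for this pair; the across-period effect wins (171 vs 140 pm).
Tabulated atomic radius (pm): C 75, O 63, Cl 99, Ca 171, Sn 140.
So from smallest to largest: O < C < Cl < Sn < Ca.

O < C < Cl < Sn < Ca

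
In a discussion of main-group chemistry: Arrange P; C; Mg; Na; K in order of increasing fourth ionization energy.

P, K, C, Na, Mg

Consider each +3 ion: P³⁺ still has 2 valence electrons; C³⁺ still has 1 valence electron; Mg³⁺ is already 1 electron into the core; Na³⁺ is already 2 electrons into the core; K³⁺ is already 2 electrons into the core.
Usually core removal costs more than valence removal, but here the competition is close: a tightly held n=2 valence electron can cost more to remove than an n=3 core electron, so the actual values have to decide it.
Valence configurations: P³⁺ [Ne]3s², C³⁺ [He]2s¹.
The numbers (kJ/mol): P 4964, C 6223, Mg 10543, Na 9543, K 5877.
Overall IE_4 order: P < K < C < Na < Mg.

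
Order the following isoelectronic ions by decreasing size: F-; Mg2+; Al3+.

F- > Mg2+ > Al3+

All of these have 10 electrons, so size is governed by nuclear charge alone: the more protons, the stronger the pull on the same electron cloud, and the smaller the ion.
Nuclear charges: Al3+ (Z=13), Mg2+ (Z=12), F- (Z=9).
Largest to smallest: F- > Mg2+ > Al3+.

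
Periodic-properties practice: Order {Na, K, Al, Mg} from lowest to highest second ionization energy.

Consider each +1 ion: Na⁺ is the bare [Ne] core; K⁺ is the bare [Ar] core; Al⁺ still has 2 valence electrons; Mg⁺ still has 1 valence electron.
Core electrons are held far more tightly than valence electrons, so K and Na top the IE_2 order.
Valence configurations: Al⁺ [Ne]3s², Mg⁺ [Ne]3s¹.
Tabulated IE_2 (kJ/mol): Na 4562, K 3052, Al 1817, Mg 1451.
Putting it together, IE_2: Mg < Al < K < Na.

Mg < Al < K < Na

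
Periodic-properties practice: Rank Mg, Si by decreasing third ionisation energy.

Mg > Si

IE_3 is the cost of taking one more electron from the +2 cation: Mg²⁺ is the bare [Ne] core; Si²⁺ still has 2 valence electrons.
Core electrons are held far more tightly than valence electrons, so Mg tops the IE_3 order.
Tabulated IE_3 (kJ/mol): Mg 7733, Si 3232.
Putting it together, IE_3: Si < Mg.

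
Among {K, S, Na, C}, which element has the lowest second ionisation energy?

S

Consider each +1 ion: K⁺ is the bare [Ar] core; S⁺ still has 5 valence electrons; Na⁺ is the bare [Ne] core; C⁺ still has 3 valence electrons.
Pulling an electron out of a noble-gas core costs far more than removing a remaining valence electron, so K and Na sit at the high end of IE_2.
Valence configurations: S⁺ [Ne]3s²3p³, C⁺ [He]2s²2p¹.
Tabulated IE_2 (kJ/mol): K 3052, S 2252, Na 4562, C 2353.
Hence IE_2: S < C < K < Na.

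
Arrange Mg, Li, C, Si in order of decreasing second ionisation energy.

Li > C > Si > Mg

Consider each +1 ion: Mg⁺ still has 1 valence electron; Li⁺ is the bare [He] core; C⁺ still has 3 valence electrons; Si⁺ still has 3 valence electrons.
Breaking into a closed-shell core is much more expensive than removing a leftover valence electron — Li has the largest IE_2 here.
Valence configurations: Mg⁺ [Ne]3s¹, C⁺ [He]2s²2p¹, Si⁺ [Ne]3s²3p¹.
Approximate IE_2 values (kJ/mol): Mg 1451, Li 7298, C 2353, Si 1577.
Overall IE_2 order: Mg < Si < C < Li.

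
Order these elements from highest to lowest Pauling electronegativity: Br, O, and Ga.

O > Br > Ga

O is in period 2, group 16; Ga is in period 4, group 13; Br is in period 4, group 17.
Smaller atoms with higher effective nuclear charge are more electronegative.
Neither a single period nor a single group — weigh both effects.
Br > Ga: Br lies to the right of Ga in period 4, so the across-period effect alone puts Br higher.
O > Br: period and group pull opposite ways; the down-group shift dominates (3.44 vs 2.96).
Approximate values (Pauling): O 3.44, Ga 1.81, Br 2.96.
So from highest to lowest: O > Br > Ga.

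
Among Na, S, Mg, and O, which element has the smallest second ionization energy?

IE_2 is the cost of taking one more electron from the +1 cation: Na⁺ is the bare [Ne] core; S⁺ still has 5 valence electrons; Mg⁺ still has 1 valence electron; O⁺ still has 5 valence electrons.
Core electrons are held far more tightly than valence electrons, so Na tops the IE_2 order.
Valence configurations: S⁺ [Ne]3s²3p³, Mg⁺ [Ne]3s¹, O⁺ [He]2s²2p³.
The numbers (kJ/mol): Na 4562, S 2252, Mg 1451, O 3388.
So the second ionization energies run Mg < S < O < Na.

Mg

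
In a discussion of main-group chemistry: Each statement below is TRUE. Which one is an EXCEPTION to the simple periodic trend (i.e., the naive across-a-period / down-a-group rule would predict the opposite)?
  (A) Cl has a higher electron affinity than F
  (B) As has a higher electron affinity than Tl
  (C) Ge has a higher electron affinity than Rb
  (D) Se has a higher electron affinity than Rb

(A)

The general trend: electron affinity increases across a period and decreases down a group.
(A) Cl (period 3, group 17) vs F (period 2, group 17): the stated order contradicts the simple trend.
(B) As (period 4, group 15) vs Tl (period 6, group 13): the stated order agrees with the simple trend.
(C) Ge (period 4, group 14) vs Rb (period 5, group 1): the stated order agrees with the simple trend.
(D) Se (period 4, group 16) vs Rb (period 5, group 1): the stated order agrees with the simple trend.
The exception is (A): F's small 2p subshell makes the incoming electron feel strong e⁻–e⁻ repulsion, so Cl actually releases more energy on gaining an electron.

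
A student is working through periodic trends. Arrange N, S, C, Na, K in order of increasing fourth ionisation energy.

S, K, C, N, Na

IE_4 is the cost of taking one more electron from the +3 cation: N³⁺ still has 2 valence electrons; S³⁺ still has 3 valence electrons; C³⁺ still has 1 valence electron; Na³⁺ is already 2 electrons into the core; K³⁺ is already 2 electrons into the core.
Usually core removal costs more than valence removal, but here the competition is close: a tightly held n=2 valence electron can cost more to remove than an n=3 core electron, so the actual values have to decide it.
Valence configurations: N³⁺ [He]2s², S³⁺ [Ne]3s²3p¹, C³⁺ [He]2s¹.
Tabulated IE_4 (kJ/mol): N 7475, S 4556, C 6223, Na 9543, K 5877.
So the fourth ionization energies run S < K < C < N < Na.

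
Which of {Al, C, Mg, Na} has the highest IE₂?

Na

Consider each +1 ion: Al⁺ still has 2 valence electrons; C⁺ still has 3 valence electrons; Mg⁺ still has 1 valence electron; Na⁺ is the bare [Ne] core.
Core electrons are held far more tightly than valence electrons, so Na tops the IE_2 order.
Valence configurations: Al⁺ [Ne]3s², C⁺ [He]2s²2p¹, Mg⁺ [Ne]3s¹.
Approximate IE_2 values (kJ/mol): Al 1817, C 2353, Mg 1451, Na 4562.
Overall IE_2 order: Mg < Al < C < Na.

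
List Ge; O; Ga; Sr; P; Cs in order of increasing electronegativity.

Cs < Sr < Ga < Ge < P < O

O is in period 2, group 16; P is in period 3, group 15; Ga is in period 4, group 13; Ge is in period 4, group 14; Sr is in period 5, group 2; Cs is in period 6, group 1.
Electronegativity increases across a period and decreases down a group, tracking effective nuclear charge and atomic size.
Here both period and group differ, so the two effects have to be weighed against each other.
Sr > Cs: relative to Cs, both the across-period and down-group shifts push Sr's electronegativity up.
Ga > Sr: relative to Sr, both the across-period and down-group shifts push Ga's electronegativity up.
Ge > Ga: both are in period 4; the period trend gives Ge the larger value.
P > Ge: both effects reinforce here, so P is clearly the higher of the two.
O > P: both effects reinforce here, so O is clearly the higher of the two.
For reference (Pauling): O 3.44, P 2.19, Ga 1.81, Ge 2.01, Sr 0.95, Cs 0.79.
So from lowest to highest: Cs < Sr < Ga < Ge < P < O.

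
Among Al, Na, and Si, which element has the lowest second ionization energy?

The second ionization energy removes an electron from the +1 ion. For each element: Al⁺ still has 2 valence electrons; Na⁺ is the bare [Ne] core; Si⁺ still has 3 valence electrons.
Core electrons are held far more tightly than valence electrons, so Na tops the IE_2 order.
Valence configurations: Al⁺ [Ne]3s², Si⁺ [Ne]3s²3p¹.
Si⁺ loses a lone 3p electron whereas Al⁺ must break into a filled 3s² pair, so IE_2(Al) > IE_2(Si) even though Si has the higher nuclear charge.
The numbers (kJ/mol): Al 1817, Na 4562, Si 1577.
Putting it together, IE_2: Si < Al < Na.

Si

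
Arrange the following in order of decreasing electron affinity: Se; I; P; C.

I > Se > C > P

C is in period 2, group 14; P is in period 3, group 15; Se is in period 4, group 16; I is in period 5, group 17.
Atoms with high Z_eff and room in the valence shell (especially the halogens) have the most exothermic electron affinities.
A diagonal step moves right (one effect) and down (the opposite effect) at once.
C > P: the two effects oppose for this pair; the down-group effect wins (122 vs 72 kJ/mol).
Se > C: period and group pull opposite ways; the across-period shift dominates (195 vs 122 kJ/mol).
I > Se: the two effects oppose for this pair; the across-period effect wins (295 vs 195 kJ/mol).
For reference (kJ/mol): C 122, P 72, Se 195, I 295.
So from highest to lowest: I > Se > C > P.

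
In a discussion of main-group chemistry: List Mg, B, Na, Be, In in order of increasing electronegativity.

Na < Mg < Be < In < B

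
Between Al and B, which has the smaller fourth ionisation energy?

Al

After 3 electrons have been removed, what remains? Al³⁺ is the bare [Ne] core; B³⁺ is the bare [He] core.
All of these are removing an electron from a noble-gas core or deeper; the smaller core (lower principal quantum number) is held far more tightly, and within a period the higher nuclear charge binds the same core more tightly.
Approximate IE_4 values (kJ/mol): Al 11577, B 25026.
So the fourth ionization energies run Al < B.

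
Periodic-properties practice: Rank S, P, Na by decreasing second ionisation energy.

Na > S > P

The second ionization energy removes an electron from the +1 ion. For each element: S⁺ still has 5 valence electrons; P⁺ still has 4 valence electrons; Na⁺ is the bare [Ne] core.
Pulling an electron out of a noble-gas core costs far more than removing a remaining valence electron, so Na sits at the high end of IE_2.
Valence configurations: S⁺ [Ne]3s²3p³, P⁺ [Ne]3s²3p².
The numbers (kJ/mol): S 2252, P 1907, Na 4562.
So the second ionization energies run P < S < Na.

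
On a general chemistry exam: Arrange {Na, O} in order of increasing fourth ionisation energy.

O < Na

After 3 electrons have been removed, what remains? Na³⁺ is already 2 electrons into the core; O³⁺ still has 3 valence electrons.
Pulling an electron out of a noble-gas core costs far more than removing a remaining valence electron, so Na sits at the high end of IE_4.
The numbers (kJ/mol): Na 9543, O 7469.
So the fourth ionization energies run O < Na.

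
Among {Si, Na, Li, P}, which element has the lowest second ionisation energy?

Si

After 1 electron has been removed, what remains? Si⁺ still has 3 valence electrons; Na⁺ is the bare [Ne] core; Li⁺ is the bare [He] core; P⁺ still has 4 valence electrons.
Core electrons are held far more tightly than valence electrons, so Na and Li top the IE_2 order.
Valence configurations: Si⁺ [Ne]3s²3p¹, P⁺ [Ne]3s²3p².
Tabulated IE_2 (kJ/mol): Si 1577, Na 4562, Li 7298, P 1907.
So the second ionization energies run Si < P < Na < Li.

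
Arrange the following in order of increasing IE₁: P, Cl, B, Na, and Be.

Na < B < Be < P < Cl

Be is in period 2, group 2; B is in period 2, group 13; Na is in period 3, group 1; P is in period 3, group 15; Cl is in period 3, group 17.
Across a period the outer electron is held more tightly (higher IE₁); down a group it sits in a higher shell, more shielded, and comes off more easily.
These span different periods and groups, so the two trends combine.
B > Na: both effects reinforce here, so B is clearly the higher of the two.
Be > B: this pair runs against the simple trend — see the exception note.
P > Be: the two effects oppose for this pair; the across-period effect wins (1012 vs 900 kJ/mol).
Cl > P: Cl lies to the right of P in period 3, so the across-period effect alone puts Cl higher.
Note the exception: Be has a higher first ionization energy than B, contrary to the simple trend — removing B's lone 2p electron is easier than breaking Be's filled 2s².
Approximate values (kJ/mol): Be 900, B 801, Na 496, P 1012, Cl 1251.
So from lowest to highest: Na < B < Be < P < Cl.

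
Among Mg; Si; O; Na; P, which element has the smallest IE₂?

IE_2 is the cost of taking one more electron from the +1 cation: Mg⁺ still has 1 valence electron; Si⁺ still has 3 valence electrons; O⁺ still has 5 valence electrons; Na⁺ is the bare [Ne] core; P⁺ still has 4 valence electrons.
Breaking into a closed-shell core is much more expensive than removing a leftover valence electron — Na has the largest IE_2 here.
Valence configurations: Mg⁺ [Ne]3s¹, Si⁺ [Ne]3s²3p¹, O⁺ [He]2s²2p³, P⁺ [Ne]3s²3p².
Tabulated IE_2 (kJ/mol): Mg 1451, Si 1577, O 3388, Na 4562, P 1907.
So the second ionization energies run Mg < Si < P < O < Na.

Mg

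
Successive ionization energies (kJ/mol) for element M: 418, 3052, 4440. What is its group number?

Look for the largest jump between consecutive ionization energies: IE2/IE1 ≈ 7.3, far larger than any earlier ratio.
That jump marks the point where a core electron is being removed. So the atom has 1 valence electron.
A main-group element with 1 valence electron is in group 1.

Group 1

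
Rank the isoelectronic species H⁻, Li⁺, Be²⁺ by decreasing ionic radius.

All of these have 2 electrons, so size is governed by nuclear charge alone: the more protons, the stronger the pull on the same electron cloud, and the smaller the ion.
Nuclear charges: Be²⁺ (Z=4), Li⁺ (Z=3), H⁻ (Z=1).
Largest to smallest: H⁻ > Li⁺ > Be²⁺.

H⁻ > Li⁺ > Be²⁺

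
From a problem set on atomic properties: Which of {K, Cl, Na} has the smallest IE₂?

Cl

After 1 electron has been removed, what remains? K⁺ is the bare [Ar] core; Cl⁺ still has 6 valence electrons; Na⁺ is the bare [Ne] core.
Core electrons are held far more tightly than valence electrons, so K and Na top the IE_2 order.
The numbers (kJ/mol): K 3052, Cl 2298, Na 4562.
Putting it together, IE_2: Cl < K < Na.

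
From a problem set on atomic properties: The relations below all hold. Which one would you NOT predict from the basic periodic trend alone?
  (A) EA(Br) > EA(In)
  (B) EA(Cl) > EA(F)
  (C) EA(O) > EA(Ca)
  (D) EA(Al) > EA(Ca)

(B)

The general trend: electron affinity increases across a period and decreases down a group.
(A) Br (period 4, group 17) vs In (period 5, group 13): the stated order agrees with the simple trend.
(B) Cl (period 3, group 17) vs F (period 2, group 17): the stated order contradicts the simple trend.
(C) O (period 2, group 16) vs Ca (period 4, group 2): the stated order agrees with the simple trend.
(D) Al (period 3, group 13) vs Ca (period 4, group 2): the stated order agrees with the simple trend.
The exception is (B): F's small 2p subshell makes the incoming electron feel strong e⁻–e⁻ repulsion, so Cl actually releases more energy on gaining an electron.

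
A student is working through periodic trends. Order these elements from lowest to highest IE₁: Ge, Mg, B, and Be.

Be is in period 2, group 2; B is in period 2, group 13; Mg is in period 3, group 2; Ge is in period 4, group 14.
Removing the outermost electron gets harder across a period and easier down a group.
Here both period and group differ, so the two effects have to be weighed against each other.
Ge > Mg: the two effects oppose for this pair; the across-period effect wins (762 vs 738 kJ/mol).
B > Ge: period and group pull opposite ways; the down-group shift dominates (801 vs 762 kJ/mol).
Be > B: this pair runs against the simple trend — see the exception note.
Note the exception: Be has a higher first ionization energy than B, contrary to the simple trend — removing B's lone 2p electron is easier than breaking Be's filled 2s².
For reference (kJ/mol): Be 900, B 801, Mg 738, Ge 762.
So from lowest to highest: Mg < Ge < B < Be.

Mg, Ge, B, Be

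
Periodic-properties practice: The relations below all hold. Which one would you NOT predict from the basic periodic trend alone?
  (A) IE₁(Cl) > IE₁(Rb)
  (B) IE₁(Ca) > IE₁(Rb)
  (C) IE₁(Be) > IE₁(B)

(C)

The general trend: first ionisation energy increases across a period and decreases down a group.
(A) Cl (period 3, group 17) vs Rb (period 5, group 1): the stated order agrees with the simple trend.
(B) Ca (period 4, group 2) vs Rb (period 5, group 1): the stated order agrees with the simple trend.
(C) Be (period 2, group 2) vs B (period 2, group 13): the stated order contradicts the simple trend.
The exception is (C): removing B's lone 2p electron is easier than breaking Be's filled 2s².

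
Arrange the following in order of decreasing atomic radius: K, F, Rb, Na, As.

Rb, K, Na, As, F

F is in period 2, group 17; Na is in period 3, group 1; K is in period 4, group 1; As is in period 4, group 15; Rb is in period 5, group 1.
Radius decreases left→right (rising Z_eff, same n) and increases top→bottom (higher n).
These span different periods and groups, so the two trends combine.
As > F: both effects reinforce here, so As is clearly the larger of the two.
Na > As: period and group pull opposite ways; the across-period shift dominates (155 vs 121 pm).
K > Na: K sits below Na in group 1, so the down-group effect alone puts K larger.
Rb > K: they share group 1; the group trend gives Rb the larger value.
Tabulated atomic radius (pm): F 64, Na 155, K 196, As 121, Rb 210.
So from largest to smallest: Rb > K > Na > As > F.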